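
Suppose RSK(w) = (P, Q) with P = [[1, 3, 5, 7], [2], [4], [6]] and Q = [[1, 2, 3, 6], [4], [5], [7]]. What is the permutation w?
Reverse the RSK construction: for i from n down to 1, find the cell of Q containing i, remove the entry at that cell from P, and reverse-bump it up through P; the value ejected from row 1 is w(i).

Step i=7: Q has 7 at row 4, column 1; remove 6 from row 4 of P and reverse-bump: 6 enters row 3 and ejects 4; 4 enters row 2 and ejects 2; 2 enters row 1 and ejects 1. So w(7) = 1. P is now [[2, 3, 5, 7], [4], [6]].
Step i=6: Q has 6 at row 1, column 4; remove that cell from P, ejecting 7. So w(6) = 7. P is now [[2, 3, 5], [4], [6]].
Step i=5: Q has 5 at row 3, column 1; remove 6 from row 3 of P and reverse-bump: 6 enters row 2 and ejects 4; 4 enters row 1 and ejects 3. So w(5) = 3. P is now [[2, 4, 5], [6]].
Step i=4: Q has 4 at row 2, column 1; remove 6 from row 2 of P and reverse-bump: 6 enters row 1 and ejects 5. So w(4) = 5. P is now [[2, 4, 6]].
Step i=3: Q has 3 at row 1, column 3; remove that cell from P, ejecting 6. So w(3) = 6. P is now [[2, 4]].
Step i=2: Q has 2 at row 1, column 2; remove that cell from P, ejecting 4. So w(2) = 4. P is now [[2]].
Step i=1: Q has 1 at row 1, column 1; remove that cell from P, ejecting 2. So w(1) = 2. P is now [].

So w = 2 4 6 5 3 7 1.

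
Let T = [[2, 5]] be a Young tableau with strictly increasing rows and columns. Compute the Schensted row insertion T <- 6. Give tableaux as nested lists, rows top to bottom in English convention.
[[2, 5, 6]]

6 is larger than every entry of row 1, so it is appended to row 1. The new tableau is [[2, 5, 6]].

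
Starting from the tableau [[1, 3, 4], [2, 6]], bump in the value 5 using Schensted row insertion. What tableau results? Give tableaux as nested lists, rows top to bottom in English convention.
5 is larger than every entry of row 1, so it is appended to row 1. The new tableau is [[1, 3, 4, 5], [2, 6]].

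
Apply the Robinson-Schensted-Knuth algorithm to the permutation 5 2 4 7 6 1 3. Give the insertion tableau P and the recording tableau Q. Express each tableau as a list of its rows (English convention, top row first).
Insert each entry of the permutation into P by Schensted row insertion, recording in Q the position of each new cell.

Insert 5: appended to row 1. P = [[5]].
Insert 2: 2 bumps 5 from row 1; 5 starts row 2. P = [[2], [5]].
Insert 4: appended to row 1. P = [[2, 4], [5]].
Insert 7: appended to row 1. P = [[2, 4, 7], [5]].
Insert 6: 6 bumps 7 from row 1; 7 appends to row 2. P = [[2, 4, 6], [5, 7]].
Insert 1: 1 bumps 2 from row 1; 2 bumps 5 from row 2; 5 starts row 3. P = [[1, 4, 6], [2, 7], [5]].
Insert 3: 3 bumps 4 from row 1; 4 bumps 7 from row 2; 7 appends to row 3. P = [[1, 3, 6], [2, 4], [5, 7]].

So P = [[1, 3, 6], [2, 4], [5, 7]], Q = [[1, 3, 4], [2, 5], [6, 7]].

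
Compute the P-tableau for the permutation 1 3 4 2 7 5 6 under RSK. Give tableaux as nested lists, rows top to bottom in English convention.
P = [[1, 2, 4, 5, 6], [3, 7]]

Insert 1: appended to row 1. P = [[1]].
Insert 3: appended to row 1. P = [[1, 3]].
Insert 4: appended to row 1. P = [[1, 3, 4]].
Insert 2: 2 bumps 3 from row 1; 3 starts row 2. P = [[1, 2, 4], [3]].
Insert 7: appended to row 1. P = [[1, 2, 4, 7], [3]].
Insert 5: 5 bumps 7 from row 1; 7 appends to row 2. P = [[1, 2, 4, 5], [3, 7]].
Insert 6: appended to row 1. P = [[1, 2, 4, 5, 6], [3, 7]].

So P = [[1, 2, 4, 5, 6], [3, 7]].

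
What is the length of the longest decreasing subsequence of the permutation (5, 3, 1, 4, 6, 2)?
3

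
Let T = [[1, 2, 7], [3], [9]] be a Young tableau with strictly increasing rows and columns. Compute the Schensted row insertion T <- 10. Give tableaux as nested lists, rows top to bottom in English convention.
[[1, 2, 7, 10], [3], [9]]

10 is larger than every entry of row 1, so it is appended to row 1. The new tableau is [[1, 2, 7, 10], [3], [9]].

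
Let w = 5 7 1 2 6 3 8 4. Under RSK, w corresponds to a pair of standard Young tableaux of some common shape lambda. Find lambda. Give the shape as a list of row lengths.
RSK row insertion gives P = [[1, 2, 3, 4], [5, 6, 8], [7]], which has shape [4, 3, 1].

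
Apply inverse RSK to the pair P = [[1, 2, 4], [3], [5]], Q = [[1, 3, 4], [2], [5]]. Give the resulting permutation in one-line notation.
Reverse RSK: for i = n, n-1, ..., 1, locate i in Q, remove the corresponding corner cell from P, and reverse-bump its entry up through P; the value ejected from row 1 is w(i).

So w = 5 1 3 4 2.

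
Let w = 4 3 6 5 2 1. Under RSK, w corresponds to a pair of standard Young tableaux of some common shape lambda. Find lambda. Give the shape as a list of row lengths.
RSK row insertion gives P = [[1, 5], [2, 6], [3], [4]], which has shape [2, 2, 1, 1].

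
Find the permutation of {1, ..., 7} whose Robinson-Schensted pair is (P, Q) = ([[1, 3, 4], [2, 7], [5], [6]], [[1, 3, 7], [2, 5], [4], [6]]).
6 5 7 2 3 1 4

Reverse the RSK construction: for i from n down to 1, find the cell of Q containing i, remove the entry at that cell from P, and reverse-bump it up through P; the value ejected from row 1 is w(i).

Step i=7: Q has 7 at row 1, column 3; remove that cell from P, ejecting 4. So w(7) = 4. P is now [[1, 3], [2, 7], [5], [6]].
Step i=6: Q has 6 at row 4, column 1; remove 6 from row 4 of P and reverse-bump: 6 enters row 3 and ejects 5; 5 enters row 2 and ejects 2; 2 enters row 1 and ejects 1. So w(6) = 1. P is now [[2, 3], [5, 7], [6]].
Step i=5: Q has 5 at row 2, column 2; remove 7 from row 2 of P and reverse-bump: 7 enters row 1 and ejects 3. So w(5) = 3. P is now [[2, 7], [5], [6]].
Step i=4: Q has 4 at row 3, column 1; remove 6 from row 3 of P and reverse-bump: 6 enters row 2 and ejects 5; 5 enters row 1 and ejects 2. So w(4) = 2. P is now [[5, 7], [6]].
Step i=3: Q has 3 at row 1, column 2; remove that cell from P, ejecting 7. So w(3) = 7. P is now [[5], [6]].
Step i=2: Q has 2 at row 2, column 1; remove 6 from row 2 of P and reverse-bump: 6 enters row 1 and ejects 5. So w(2) = 5. P is now [[6]].
Step i=1: Q has 1 at row 1, column 1; remove that cell from P, ejecting 6. So w(1) = 6. P is now [].

So w = 6 5 7 2 3 1 4.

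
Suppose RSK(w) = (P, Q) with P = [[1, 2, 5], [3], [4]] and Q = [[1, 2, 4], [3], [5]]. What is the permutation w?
1 4 3 5 2

Reverse the RSK construction: for i from n down to 1, find the cell of Q containing i, remove the entry at that cell from P, and reverse-bump it up through P; the value ejected from row 1 is w(i).

Step i=5: Q has 5 at row 3, column 1; remove 4 from row 3 of P and reverse-bump: 4 enters row 2 and ejects 3; 3 enters row 1 and ejects 2. So w(5) = 2. P is now [[1, 3, 5], [4]].
Step i=4: Q has 4 at row 1, column 3; remove that cell from P, ejecting 5. So w(4) = 5. P is now [[1, 3], [4]].
Step i=3: Q has 3 at row 2, column 1; remove 4 from row 2 of P and reverse-bump: 4 enters row 1 and ejects 3. So w(3) = 3. P is now [[1, 4]].
Step i=2: Q has 2 at row 1, column 2; remove that cell from P, ejecting 4. So w(2) = 4. P is now [[1]].
Step i=1: Q has 1 at row 1, column 1; remove that cell from P, ejecting 1. So w(1) = 1. P is now [].

So w = 1 4 3 5 2.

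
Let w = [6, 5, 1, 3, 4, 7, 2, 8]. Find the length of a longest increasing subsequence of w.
5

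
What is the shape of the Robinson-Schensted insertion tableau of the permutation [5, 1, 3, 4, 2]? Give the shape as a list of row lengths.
Row-insert each entry into an empty tableau.

After inserting 5: P = [[5]].
After inserting 1: P = [[1], [5]].
After inserting 3: P = [[1, 3], [5]].
After inserting 4: P = [[1, 3, 4], [5]].
After inserting 2: P = [[1, 2, 4], [3], [5]].

The final insertion tableau P = [[1, 2, 4], [3], [5]] has shape [3, 1, 1].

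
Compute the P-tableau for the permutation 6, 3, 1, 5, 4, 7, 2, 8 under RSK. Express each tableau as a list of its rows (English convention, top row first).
After inserting 6: P = [[6]].
After inserting 3: P = [[3], [6]].
After inserting 1: P = [[1], [3], [6]].
After inserting 5: P = [[1, 5], [3], [6]].
After inserting 4: P = [[1, 4], [3, 5], [6]].
After inserting 7: P = [[1, 4, 7], [3, 5], [6]].
After inserting 2: P = [[1, 2, 7], [3, 4], [5], [6]].
After inserting 8: P = [[1, 2, 7, 8], [3, 4], [5], [6]].

So P = [[1, 2, 7, 8], [3, 4], [5], [6]].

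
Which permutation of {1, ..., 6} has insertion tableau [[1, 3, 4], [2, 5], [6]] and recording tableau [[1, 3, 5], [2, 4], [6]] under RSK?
2 1 6 3 5 4

Reverse RSK: for i = n, n-1, ..., 1, locate i in Q, remove the corresponding corner cell from P, and reverse-bump its entry up through P; the value ejected from row 1 is w(i).

So w = 2 1 6 3 5 4.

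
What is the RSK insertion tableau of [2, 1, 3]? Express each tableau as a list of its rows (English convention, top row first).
Insert 2: appended to row 1. P = [[2]].
Insert 1: 1 bumps 2 from row 1; 2 starts row 2. P = [[1], [2]].
Insert 3: appended to row 1. P = [[1, 3], [2]].

So P = [[1, 3], [2]].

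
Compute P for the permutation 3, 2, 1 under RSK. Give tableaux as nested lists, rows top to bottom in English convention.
Insert 3: appended to row 1. P = [[3]].
Insert 2: 2 bumps 3 from row 1; 3 starts row 2. P = [[2], [3]].
Insert 1: 1 bumps 2 from row 1; 2 bumps 3 from row 2; 3 starts row 3. P = [[1], [2], [3]].

So P = [[1], [2], [3]].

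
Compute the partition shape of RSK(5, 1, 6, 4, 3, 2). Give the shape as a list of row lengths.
[2, 2, 1, 1]

Row-insert each entry into an empty tableau.

After inserting 5: P = [[5]].
After inserting 1: P = [[1], [5]].
After inserting 6: P = [[1, 6], [5]].
After inserting 4: P = [[1, 4], [5, 6]].
After inserting 3: P = [[1, 3], [4, 6], [5]].
After inserting 2: P = [[1, 2], [3, 6], [4], [5]].

The final insertion tableau P = [[1, 2], [3, 6], [4], [5]] has shape [2, 2, 1, 1].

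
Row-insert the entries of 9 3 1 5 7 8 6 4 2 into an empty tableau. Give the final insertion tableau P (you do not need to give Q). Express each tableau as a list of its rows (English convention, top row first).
Insert 9: appended to row 1. P = [[9]].
Insert 3: 3 bumps 9 from row 1; 9 starts row 2. P = [[3], [9]].
Insert 1: 1 bumps 3 from row 1; 3 bumps 9 from row 2; 9 starts row 3. P = [[1], [3], [9]].
Insert 5: appended to row 1. P = [[1, 5], [3], [9]].
Insert 7: appended to row 1. P = [[1, 5, 7], [3], [9]].
Insert 8: appended to row 1. P = [[1, 5, 7, 8], [3], [9]].
Insert 6: 6 bumps 7 from row 1; 7 appends to row 2. P = [[1, 5, 6, 8], [3, 7], [9]].
Insert 4: 4 bumps 5 from row 1; 5 bumps 7 from row 2; 7 bumps 9 from row 3; 9 starts row 4. P = [[1, 4, 6, 8], [3, 5], [7], [9]].
Insert 2: 2 bumps 4 from row 1; 4 bumps 5 from row 2; 5 bumps 7 from row 3; 7 bumps 9 from row 4; 9 starts row 5. P = [[1, 2, 6, 8], [3, 4], [5], [7], [9]].

So P = [[1, 2, 6, 8], [3, 4], [5], [7], [9]].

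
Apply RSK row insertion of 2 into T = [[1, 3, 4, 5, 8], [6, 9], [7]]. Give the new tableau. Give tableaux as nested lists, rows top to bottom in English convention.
In row 1, 2 replaces 3 (the leftmost entry greater than 2); 3 is bumped to row 2. In row 2, 3 replaces 6 (the leftmost entry greater than 3); 6 is bumped to row 3. In row 3, 6 replaces 7 (the leftmost entry greater than 6); 7 is bumped to row 4. 7 starts a new row 4. The new tableau is [[1, 2, 4, 5, 8], [3, 9], [6], [7]].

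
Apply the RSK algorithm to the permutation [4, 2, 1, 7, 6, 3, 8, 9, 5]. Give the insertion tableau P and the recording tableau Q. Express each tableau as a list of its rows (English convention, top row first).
P = [[1, 3, 5, 9], [2, 6, 8], [4, 7]], Q = [[1, 4, 7, 8], [2, 5, 9], [3, 6]]

Insert each entry of the permutation into P by Schensted row insertion, recording in Q the position of each new cell.

Insert 4: appended to row 1. P = [[4]].
Insert 2: 2 bumps 4 from row 1; 4 starts row 2. P = [[2], [4]].
Insert 1: 1 bumps 2 from row 1; 2 bumps 4 from row 2; 4 starts row 3. P = [[1], [2], [4]].
Insert 7: appended to row 1. P = [[1, 7], [2], [4]].
Insert 6: 6 bumps 7 from row 1; 7 appends to row 2. P = [[1, 6], [2, 7], [4]].
Insert 3: 3 bumps 6 from row 1; 6 bumps 7 from row 2; 7 appends to row 3. P = [[1, 3], [2, 6], [4, 7]].
Insert 8: appended to row 1. P = [[1, 3, 8], [2, 6], [4, 7]].
Insert 9: appended to row 1. P = [[1, 3, 8, 9], [2, 6], [4, 7]].
Insert 5: 5 bumps 8 from row 1; 8 appends to row 2. P = [[1, 3, 5, 9], [2, 6, 8], [4, 7]].

So P = [[1, 3, 5, 9], [2, 6, 8], [4, 7]], Q = [[1, 4, 7, 8], [2, 5, 9], [3, 6]].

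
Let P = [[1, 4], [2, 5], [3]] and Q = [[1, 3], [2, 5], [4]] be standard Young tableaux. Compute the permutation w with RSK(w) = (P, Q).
Reverse the RSK construction: for i from n down to 1, find the cell of Q containing i, remove the entry at that cell from P, and reverse-bump it up through P; the value ejected from row 1 is w(i).

Step i=5: Q has 5 at row 2, column 2; remove 5 from row 2 of P and reverse-bump: 5 enters row 1 and ejects 4. So w(5) = 4. P is now [[1, 5], [2], [3]].
Step i=4: Q has 4 at row 3, column 1; remove 3 from row 3 of P and reverse-bump: 3 enters row 2 and ejects 2; 2 enters row 1 and ejects 1. So w(4) = 1. P is now [[2, 5], [3]].
Step i=3: Q has 3 at row 1, column 2; remove that cell from P, ejecting 5. So w(3) = 5. P is now [[2], [3]].
Step i=2: Q has 2 at row 2, column 1; remove 3 from row 2 of P and reverse-bump: 3 enters row 1 and ejects 2. So w(2) = 2. P is now [[3]].
Step i=1: Q has 1 at row 1, column 1; remove that cell from P, ejecting 3. So w(1) = 3. P is now [].

So w = 3 2 5 1 4.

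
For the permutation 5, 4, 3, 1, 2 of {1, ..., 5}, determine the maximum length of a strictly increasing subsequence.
2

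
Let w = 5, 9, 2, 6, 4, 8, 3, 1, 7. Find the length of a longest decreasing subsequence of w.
5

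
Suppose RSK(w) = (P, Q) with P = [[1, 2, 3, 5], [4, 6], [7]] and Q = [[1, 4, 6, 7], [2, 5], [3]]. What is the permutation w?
Reverse the RSK construction: for i from n down to 1, find the cell of Q containing i, remove the entry at that cell from P, and reverse-bump it up through P; the value ejected from row 1 is w(i).

Step i=7: Q has 7 at row 1, column 4; remove that cell from P, ejecting 5. So w(7) = 5. P is now [[1, 2, 3], [4, 6], [7]].
Step i=6: Q has 6 at row 1, column 3; remove that cell from P, ejecting 3. So w(6) = 3. P is now [[1, 2], [4, 6], [7]].
Step i=5: Q has 5 at row 2, column 2; remove 6 from row 2 of P and reverse-bump: 6 enters row 1 and ejects 2. So w(5) = 2. P is now [[1, 6], [4], [7]].
Step i=4: Q has 4 at row 1, column 2; remove that cell from P, ejecting 6. So w(4) = 6. P is now [[1], [4], [7]].
Step i=3: Q has 3 at row 3, column 1; remove 7 from row 3 of P and reverse-bump: 7 enters row 2 and ejects 4; 4 enters row 1 and ejects 1. So w(3) = 1. P is now [[4], [7]].
Step i=2: Q has 2 at row 2, column 1; remove 7 from row 2 of P and reverse-bump: 7 enters row 1 and ejects 4. So w(2) = 4. P is now [[7]].
Step i=1: Q has 1 at row 1, column 1; remove that cell from P, ejecting 7. So w(1) = 7. P is now [].

So w = 7 4 1 6 2 3 5.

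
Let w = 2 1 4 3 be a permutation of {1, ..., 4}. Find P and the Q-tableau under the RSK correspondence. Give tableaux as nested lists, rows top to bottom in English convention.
P = [[1, 3], [2, 4]], Q = [[1, 3], [2, 4]]

Insert each entry of the permutation into P by Schensted row insertion, recording in Q the position of each new cell.

Insert 2: appended to row 1. P = [[2]].
Insert 1: 1 bumps 2 from row 1; 2 starts row 2. P = [[1], [2]].
Insert 4: appended to row 1. P = [[1, 4], [2]].
Insert 3: 3 bumps 4 from row 1; 4 appends to row 2. P = [[1, 3], [2, 4]].

So P = [[1, 3], [2, 4]], Q = [[1, 3], [2, 4]].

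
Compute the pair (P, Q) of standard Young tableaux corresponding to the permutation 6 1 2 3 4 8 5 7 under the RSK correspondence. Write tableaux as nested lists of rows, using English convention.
P = [[1, 2, 3, 4, 5, 7], [6, 8]], Q = [[1, 3, 4, 5, 6, 8], [2, 7]]

Insert each entry of the permutation into P by Schensted row insertion, recording in Q the position of each new cell.

Insert 6: appended to row 1. P = [[6]].
Insert 1: 1 bumps 6 from row 1; 6 starts row 2. P = [[1], [6]].
Insert 2: appended to row 1. P = [[1, 2], [6]].
Insert 3: appended to row 1. P = [[1, 2, 3], [6]].
Insert 4: appended to row 1. P = [[1, 2, 3, 4], [6]].
Insert 8: appended to row 1. P = [[1, 2, 3, 4, 8], [6]].
Insert 5: 5 bumps 8 from row 1; 8 appends to row 2. P = [[1, 2, 3, 4, 5], [6, 8]].
Insert 7: appended to row 1. P = [[1, 2, 3, 4, 5, 7], [6, 8]].

So P = [[1, 2, 3, 4, 5, 7], [6, 8]], Q = [[1, 3, 4, 5, 6, 8], [2, 7]].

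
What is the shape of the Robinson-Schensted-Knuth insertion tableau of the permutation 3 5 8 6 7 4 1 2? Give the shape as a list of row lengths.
[4, 2, 1, 1]

RSK row insertion gives P = [[1, 2, 6, 7], [3, 4], [5], [8]], which has shape [4, 2, 1, 1].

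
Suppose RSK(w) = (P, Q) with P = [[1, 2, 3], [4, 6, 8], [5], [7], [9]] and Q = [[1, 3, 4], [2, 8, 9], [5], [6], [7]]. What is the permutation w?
9 5 7 8 6 4 1 2 3

Reverse the RSK construction: for i from n down to 1, find the cell of Q containing i, remove the entry at that cell from P, and reverse-bump it up through P; the value ejected from row 1 is w(i).

Step i=9: Q has 9 at row 2, column 3; remove 8 from row 2 of P and reverse-bump: 8 enters row 1 and ejects 3. So w(9) = 3. P is now [[1, 2, 8], [4, 6], [5], [7], [9]].
Step i=8: Q has 8 at row 2, column 2; remove 6 from row 2 of P and reverse-bump: 6 enters row 1 and ejects 2. So w(8) = 2. P is now [[1, 6, 8], [4], [5], [7], [9]].
Step i=7: Q has 7 at row 5, column 1; remove 9 from row 5 of P and reverse-bump: 9 enters row 4 and ejects 7; 7 enters row 3 and ejects 5; 5 enters row 2 and ejects 4; 4 enters row 1 and ejects 1. So w(7) = 1. P is now [[4, 6, 8], [5], [7], [9]].
Step i=6: Q has 6 at row 4, column 1; remove 9 from row 4 of P and reverse-bump: 9 enters row 3 and ejects 7; 7 enters row 2 and ejects 5; 5 enters row 1 and ejects 4. So w(6) = 4. P is now [[5, 6, 8], [7], [9]].
Step i=5: Q has 5 at row 3, column 1; remove 9 from row 3 of P and reverse-bump: 9 enters row 2 and ejects 7; 7 enters row 1 and ejects 6. So w(5) = 6. P is now [[5, 7, 8], [9]].
Step i=4: Q has 4 at row 1, column 3; remove that cell from P, ejecting 8. So w(4) = 8. P is now [[5, 7], [9]].
Step i=3: Q has 3 at row 1, column 2; remove that cell from P, ejecting 7. So w(3) = 7. P is now [[5], [9]].
Step i=2: Q has 2 at row 2, column 1; remove 9 from row 2 of P and reverse-bump: 9 enters row 1 and ejects 5. So w(2) = 5. P is now [[9]].
Step i=1: Q has 1 at row 1, column 1; remove that cell from P, ejecting 9. So w(1) = 9. P is now [].

So w = 9 5 7 8 6 4 1 2 3.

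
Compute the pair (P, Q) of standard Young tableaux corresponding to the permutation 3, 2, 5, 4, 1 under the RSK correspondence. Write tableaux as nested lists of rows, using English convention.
Insert each entry of the permutation into P by Schensted row insertion, recording in Q the position of each new cell.

Insert 3: appended to row 1. P = [[3]], Q = [[1]].
Insert 2: 2 bumps 3 from row 1; 3 starts row 2. P = [[2], [3]], Q = [[1], [2]].
Insert 5: appended to row 1. P = [[2, 5], [3]], Q = [[1, 3], [2]].
Insert 4: 4 bumps 5 from row 1; 5 appends to row 2. P = [[2, 4], [3, 5]], Q = [[1, 3], [2, 4]].
Insert 1: 1 bumps 2 from row 1; 2 bumps 3 from row 2; 3 starts row 3. P = [[1, 4], [2, 5], [3]], Q = [[1, 3], [2, 4], [5]].

So P = [[1, 4], [2, 5], [3]], Q = [[1, 3], [2, 4], [5]].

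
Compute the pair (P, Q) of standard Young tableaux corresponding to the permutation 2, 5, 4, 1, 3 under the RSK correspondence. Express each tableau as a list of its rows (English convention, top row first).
P = [[1, 3], [2, 4], [5]], Q = [[1, 2], [3, 5], [4]]

Insert each entry of the permutation into P by Schensted row insertion, recording in Q the position of each new cell.

Insert 2: appended to row 1. P = [[2]].
Insert 5: appended to row 1. P = [[2, 5]].
Insert 4: 4 bumps 5 from row 1; 5 starts row 2. P = [[2, 4], [5]].
Insert 1: 1 bumps 2 from row 1; 2 bumps 5 from row 2; 5 starts row 3. P = [[1, 4], [2], [5]].
Insert 3: 3 bumps 4 from row 1; 4 appends to row 2. P = [[1, 3], [2, 4], [5]].

So P = [[1, 3], [2, 4], [5]], Q = [[1, 2], [3, 5], [4]].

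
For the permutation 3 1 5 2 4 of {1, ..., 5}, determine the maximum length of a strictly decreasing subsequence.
2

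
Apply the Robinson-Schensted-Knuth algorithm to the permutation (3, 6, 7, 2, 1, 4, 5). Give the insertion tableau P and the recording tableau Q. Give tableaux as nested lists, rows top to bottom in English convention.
Insert each entry of the permutation into P by Schensted row insertion, recording in Q the position of each new cell.

Insert 3: appended to row 1. P = [[3]].
Insert 6: appended to row 1. P = [[3, 6]].
Insert 7: appended to row 1. P = [[3, 6, 7]].
Insert 2: 2 bumps 3 from row 1; 3 starts row 2. P = [[2, 6, 7], [3]].
Insert 1: 1 bumps 2 from row 1; 2 bumps 3 from row 2; 3 starts row 3. P = [[1, 6, 7], [2], [3]].
Insert 4: 4 bumps 6 from row 1; 6 appends to row 2. P = [[1, 4, 7], [2, 6], [3]].
Insert 5: 5 bumps 7 from row 1; 7 appends to row 2. P = [[1, 4, 5], [2, 6, 7], [3]].

So P = [[1, 4, 5], [2, 6, 7], [3]], Q = [[1, 2, 3], [4, 6, 7], [5]].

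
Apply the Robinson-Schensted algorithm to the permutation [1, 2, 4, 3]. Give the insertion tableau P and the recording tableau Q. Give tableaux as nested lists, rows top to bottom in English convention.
P = [[1, 2, 3], [4]], Q = [[1, 2, 3], [4]]

Insert each entry of the permutation into P by Schensted row insertion, recording in Q the position of each new cell.

Insert 1: appended to row 1. P = [[1]].
Insert 2: appended to row 1. P = [[1, 2]].
Insert 4: appended to row 1. P = [[1, 2, 4]].
Insert 3: 3 bumps 4 from row 1; 4 starts row 2. P = [[1, 2, 3], [4]].

So P = [[1, 2, 3], [4]], Q = [[1, 2, 3], [4]].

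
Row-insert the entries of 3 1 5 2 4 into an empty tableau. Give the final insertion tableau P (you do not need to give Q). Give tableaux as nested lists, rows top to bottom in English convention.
P = [[1, 2, 4], [3, 5]]

Insert 3: appended to row 1. P = [[3]].
Insert 1: 1 bumps 3 from row 1; 3 starts row 2. P = [[1], [3]].
Insert 5: appended to row 1. P = [[1, 5], [3]].
Insert 2: 2 bumps 5 from row 1; 5 appends to row 2. P = [[1, 2], [3, 5]].
Insert 4: appended to row 1. P = [[1, 2, 4], [3, 5]].

So P = [[1, 2, 4], [3, 5]].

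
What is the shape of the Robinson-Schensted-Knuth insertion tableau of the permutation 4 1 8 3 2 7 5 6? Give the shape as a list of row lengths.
[4, 2, 2]

Row-insert each entry into an empty tableau.

After inserting 4: P = [[4]].
After inserting 1: P = [[1], [4]].
After inserting 8: P = [[1, 8], [4]].
After inserting 3: P = [[1, 3], [4, 8]].
After inserting 2: P = [[1, 2], [3, 8], [4]].
After inserting 7: P = [[1, 2, 7], [3, 8], [4]].
After inserting 5: P = [[1, 2, 5], [3, 7], [4, 8]].
After inserting 6: P = [[1, 2, 5, 6], [3, 7], [4, 8]].

The final insertion tableau P = [[1, 2, 5, 6], [3, 7], [4, 8]] has shape [4, 2, 2].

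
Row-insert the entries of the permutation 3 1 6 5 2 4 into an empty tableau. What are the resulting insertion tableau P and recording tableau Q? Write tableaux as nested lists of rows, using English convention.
P = [[1, 2, 4], [3, 5], [6]], Q = [[1, 3, 6], [2, 4], [5]]

Insert each entry of the permutation into P by Schensted row insertion, recording in Q the position of each new cell.

After inserting 3: P = [[3]].
After inserting 1: P = [[1], [3]].
After inserting 6: P = [[1, 6], [3]].
After inserting 5: P = [[1, 5], [3, 6]].
After inserting 2: P = [[1, 2], [3, 5], [6]].
After inserting 4: P = [[1, 2, 4], [3, 5], [6]].

So P = [[1, 2, 4], [3, 5], [6]], Q = [[1, 3, 6], [2, 4], [5]].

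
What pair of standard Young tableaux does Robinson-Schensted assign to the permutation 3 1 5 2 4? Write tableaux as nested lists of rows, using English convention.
P = [[1, 2, 4], [3, 5]], Q = [[1, 3, 5], [2, 4]]

Insert each entry of the permutation into P by Schensted row insertion, recording in Q the position of each new cell.

Insert 3: appended to row 1. P = [[3]].
Insert 1: 1 bumps 3 from row 1; 3 starts row 2. P = [[1], [3]].
Insert 5: appended to row 1. P = [[1, 5], [3]].
Insert 2: 2 bumps 5 from row 1; 5 appends to row 2. P = [[1, 2], [3, 5]].
Insert 4: appended to row 1. P = [[1, 2, 4], [3, 5]].

So P = [[1, 2, 4], [3, 5]], Q = [[1, 3, 5], [2, 4]].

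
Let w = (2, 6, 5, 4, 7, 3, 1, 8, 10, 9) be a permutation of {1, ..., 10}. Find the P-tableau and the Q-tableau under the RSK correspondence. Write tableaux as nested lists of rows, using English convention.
Insert each entry of the permutation into P by Schensted row insertion, recording in Q the position of each new cell.

Insert 2: appended to row 1. P = [[2]], Q = [[1]].
Insert 6: appended to row 1. P = [[2, 6]], Q = [[1, 2]].
Insert 5: 5 bumps 6 from row 1; 6 starts row 2. P = [[2, 5], [6]], Q = [[1, 2], [3]].
Insert 4: 4 bumps 5 from row 1; 5 bumps 6 from row 2; 6 starts row 3. P = [[2, 4], [5], [6]], Q = [[1, 2], [3], [4]].
Insert 7: appended to row 1. P = [[2, 4, 7], [5], [6]], Q = [[1, 2, 5], [3], [4]].
Insert 3: 3 bumps 4 from row 1; 4 bumps 5 from row 2; 5 bumps 6 from row 3; 6 starts row 4. P = [[2, 3, 7], [4], [5], [6]], Q = [[1, 2, 5], [3], [4], [6]].
Insert 1: 1 bumps 2 from row 1; 2 bumps 4 from row 2; 4 bumps 5 from row 3; 5 bumps 6 from row 4; 6 starts row 5. P = [[1, 3, 7], [2], [4], [5], [6]], Q = [[1, 2, 5], [3], [4], [6], [7]].
Insert 8: appended to row 1. P = [[1, 3, 7, 8], [2], [4], [5], [6]], Q = [[1, 2, 5, 8], [3], [4], [6], [7]].
Insert 10: appended to row 1. P = [[1, 3, 7, 8, 10], [2], [4], [5], [6]], Q = [[1, 2, 5, 8, 9], [3], [4], [6], [7]].
Insert 9: 9 bumps 10 from row 1; 10 appends to row 2. P = [[1, 3, 7, 8, 9], [2, 10], [4], [5], [6]], Q = [[1, 2, 5, 8, 9], [3, 10], [4], [6], [7]].

So P = [[1, 3, 7, 8, 9], [2, 10], [4], [5], [6]], Q = [[1, 2, 5, 8, 9], [3, 10], [4], [6], [7]].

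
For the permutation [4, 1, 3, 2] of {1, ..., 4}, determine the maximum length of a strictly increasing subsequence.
2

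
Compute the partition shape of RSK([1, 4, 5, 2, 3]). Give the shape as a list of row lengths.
Row-insert each entry into an empty tableau.

After inserting 1: P = [[1]].
After inserting 4: P = [[1, 4]].
After inserting 5: P = [[1, 4, 5]].
After inserting 2: P = [[1, 2, 5], [4]].
After inserting 3: P = [[1, 2, 3], [4, 5]].

The final insertion tableau P = [[1, 2, 3], [4, 5]] has shape [3, 2].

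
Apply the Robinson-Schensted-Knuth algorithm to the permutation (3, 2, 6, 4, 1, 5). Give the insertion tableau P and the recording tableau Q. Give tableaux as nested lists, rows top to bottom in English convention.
P = [[1, 4, 5], [2, 6], [3]], Q = [[1, 3, 6], [2, 4], [5]]

Insert each entry of the permutation into P by Schensted row insertion, recording in Q the position of each new cell.

Insert 3: appended to row 1. P = [[3]].
Insert 2: 2 bumps 3 from row 1; 3 starts row 2. P = [[2], [3]].
Insert 6: appended to row 1. P = [[2, 6], [3]].
Insert 4: 4 bumps 6 from row 1; 6 appends to row 2. P = [[2, 4], [3, 6]].
Insert 1: 1 bumps 2 from row 1; 2 bumps 3 from row 2; 3 starts row 3. P = [[1, 4], [2, 6], [3]].
Insert 5: appended to row 1. P = [[1, 4, 5], [2, 6], [3]].

So P = [[1, 4, 5], [2, 6], [3]], Q = [[1, 3, 6], [2, 4], [5]].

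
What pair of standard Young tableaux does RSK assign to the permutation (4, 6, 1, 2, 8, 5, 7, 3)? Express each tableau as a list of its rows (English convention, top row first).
Insert each entry of the permutation into P by Schensted row insertion, recording in Q the position of each new cell.

Insert 4: appended to row 1. P = [[4]], Q = [[1]].
Insert 6: appended to row 1. P = [[4, 6]], Q = [[1, 2]].
Insert 1: 1 bumps 4 from row 1; 4 starts row 2. P = [[1, 6], [4]], Q = [[1, 2], [3]].
Insert 2: 2 bumps 6 from row 1; 6 appends to row 2. P = [[1, 2], [4, 6]], Q = [[1, 2], [3, 4]].
Insert 8: appended to row 1. P = [[1, 2, 8], [4, 6]], Q = [[1, 2, 5], [3, 4]].
Insert 5: 5 bumps 8 from row 1; 8 appends to row 2. P = [[1, 2, 5], [4, 6, 8]], Q = [[1, 2, 5], [3, 4, 6]].
Insert 7: appended to row 1. P = [[1, 2, 5, 7], [4, 6, 8]], Q = [[1, 2, 5, 7], [3, 4, 6]].
Insert 3: 3 bumps 5 from row 1; 5 bumps 6 from row 2; 6 starts row 3. P = [[1, 2, 3, 7], [4, 5, 8], [6]], Q = [[1, 2, 5, 7], [3, 4, 6], [8]].

So P = [[1, 2, 3, 7], [4, 5, 8], [6]], Q = [[1, 2, 5, 7], [3, 4, 6], [8]].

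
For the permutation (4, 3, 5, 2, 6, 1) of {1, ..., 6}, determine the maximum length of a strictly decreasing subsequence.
4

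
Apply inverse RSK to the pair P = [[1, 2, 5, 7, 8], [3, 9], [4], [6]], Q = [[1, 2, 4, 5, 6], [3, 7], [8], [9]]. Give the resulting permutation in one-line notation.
1 6 4 5 7 9 8 3 2

Reverse the RSK construction: for i from n down to 1, find the cell of Q containing i, remove the entry at that cell from P, and reverse-bump it up through P; the value ejected from row 1 is w(i).

Step i=9: Q has 9 at row 4, column 1; remove 6 from row 4 of P and reverse-bump: 6 enters row 3 and ejects 4; 4 enters row 2 and ejects 3; 3 enters row 1 and ejects 2. So w(9) = 2. P is now [[1, 3, 5, 7, 8], [4, 9], [6]].
Step i=8: Q has 8 at row 3, column 1; remove 6 from row 3 of P and reverse-bump: 6 enters row 2 and ejects 4; 4 enters row 1 and ejects 3. So w(8) = 3. P is now [[1, 4, 5, 7, 8], [6, 9]].
Step i=7: Q has 7 at row 2, column 2; remove 9 from row 2 of P and reverse-bump: 9 enters row 1 and ejects 8. So w(7) = 8. P is now [[1, 4, 5, 7, 9], [6]].
Step i=6: Q has 6 at row 1, column 5; remove that cell from P, ejecting 9. So w(6) = 9. P is now [[1, 4, 5, 7], [6]].
Step i=5: Q has 5 at row 1, column 4; remove that cell from P, ejecting 7. So w(5) = 7. P is now [[1, 4, 5], [6]].
Step i=4: Q has 4 at row 1, column 3; remove that cell from P, ejecting 5. So w(4) = 5. P is now [[1, 4], [6]].
Step i=3: Q has 3 at row 2, column 1; remove 6 from row 2 of P and reverse-bump: 6 enters row 1 and ejects 4. So w(3) = 4. P is now [[1, 6]].
Step i=2: Q has 2 at row 1, column 2; remove that cell from P, ejecting 6. So w(2) = 6. P is now [[1]].
Step i=1: Q has 1 at row 1, column 1; remove that cell from P, ejecting 1. So w(1) = 1. P is now [].

So w = 1 6 4 5 7 9 8 3 2.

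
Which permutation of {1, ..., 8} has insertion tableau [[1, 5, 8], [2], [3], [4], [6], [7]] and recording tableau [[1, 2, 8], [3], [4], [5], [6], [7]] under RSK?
4 7 6 5 3 2 1 8

Reverse the RSK construction: for i from n down to 1, find the cell of Q containing i, remove the entry at that cell from P, and reverse-bump it up through P; the value ejected from row 1 is w(i).

Step i=8: Q has 8 at row 1, column 3; remove that cell from P, ejecting 8. So w(8) = 8. P is now [[1, 5], [2], [3], [4], [6], [7]].
Step i=7: Q has 7 at row 6, column 1; remove 7 from row 6 of P and reverse-bump: 7 enters row 5 and ejects 6; 6 enters row 4 and ejects 4; 4 enters row 3 and ejects 3; 3 enters row 2 and ejects 2; 2 enters row 1 and ejects 1. So w(7) = 1. P is now [[2, 5], [3], [4], [6], [7]].
Step i=6: Q has 6 at row 5, column 1; remove 7 from row 5 of P and reverse-bump: 7 enters row 4 and ejects 6; 6 enters row 3 and ejects 4; 4 enters row 2 and ejects 3; 3 enters row 1 and ejects 2. So w(6) = 2. P is now [[3, 5], [4], [6], [7]].
Step i=5: Q has 5 at row 4, column 1; remove 7 from row 4 of P and reverse-bump: 7 enters row 3 and ejects 6; 6 enters row 2 and ejects 4; 4 enters row 1 and ejects 3. So w(5) = 3. P is now [[4, 5], [6], [7]].
Step i=4: Q has 4 at row 3, column 1; remove 7 from row 3 of P and reverse-bump: 7 enters row 2 and ejects 6; 6 enters row 1 and ejects 5. So w(4) = 5. P is now [[4, 6], [7]].
Step i=3: Q has 3 at row 2, column 1; remove 7 from row 2 of P and reverse-bump: 7 enters row 1 and ejects 6. So w(3) = 6. P is now [[4, 7]].
Step i=2: Q has 2 at row 1, column 2; remove that cell from P, ejecting 7. So w(2) = 7. P is now [[4]].
Step i=1: Q has 1 at row 1, column 1; remove that cell from P, ejecting 4. So w(1) = 4. P is now [].

So w = 4 7 6 5 3 2 1 8.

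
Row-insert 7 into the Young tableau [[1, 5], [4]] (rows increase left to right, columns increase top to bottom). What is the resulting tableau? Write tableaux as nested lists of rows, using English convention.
[[1, 5, 7], [4]]

7 is larger than every entry of row 1, so it is appended to row 1. The new tableau is [[1, 5, 7], [4]].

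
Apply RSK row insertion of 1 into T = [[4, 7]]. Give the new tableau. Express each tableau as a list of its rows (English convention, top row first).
[[1, 7], [4]]

In row 1, 1 replaces 4 (the leftmost entry greater than 1); 4 is bumped to row 2. 4 starts a new row 2. The new tableau is [[1, 7], [4]].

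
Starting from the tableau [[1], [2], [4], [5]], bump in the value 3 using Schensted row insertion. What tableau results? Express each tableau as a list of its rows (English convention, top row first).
[[1, 3], [2], [4], [5]]

3 is larger than every entry of row 1, so it is appended to row 1. The new tableau is [[1, 3], [2], [4], [5]].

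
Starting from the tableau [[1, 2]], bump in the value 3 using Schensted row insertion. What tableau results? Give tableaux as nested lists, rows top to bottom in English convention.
3 is larger than every entry of row 1, so it is appended to row 1. The new tableau is [[1, 2, 3]].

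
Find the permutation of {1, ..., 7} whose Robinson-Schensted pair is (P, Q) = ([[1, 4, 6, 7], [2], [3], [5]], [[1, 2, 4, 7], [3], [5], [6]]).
Reverse the RSK construction: for i from n down to 1, find the cell of Q containing i, remove the entry at that cell from P, and reverse-bump it up through P; the value ejected from row 1 is w(i).

Step i=7: Q has 7 at row 1, column 4; remove that cell from P, ejecting 7. So w(7) = 7. P is now [[1, 4, 6], [2], [3], [5]].
Step i=6: Q has 6 at row 4, column 1; remove 5 from row 4 of P and reverse-bump: 5 enters row 3 and ejects 3; 3 enters row 2 and ejects 2; 2 enters row 1 and ejects 1. So w(6) = 1. P is now [[2, 4, 6], [3], [5]].
Step i=5: Q has 5 at row 3, column 1; remove 5 from row 3 of P and reverse-bump: 5 enters row 2 and ejects 3; 3 enters row 1 and ejects 2. So w(5) = 2. P is now [[3, 4, 6], [5]].
Step i=4: Q has 4 at row 1, column 3; remove that cell from P, ejecting 6. So w(4) = 6. P is now [[3, 4], [5]].
Step i=3: Q has 3 at row 2, column 1; remove 5 from row 2 of P and reverse-bump: 5 enters row 1 and ejects 4. So w(3) = 4. P is now [[3, 5]].
Step i=2: Q has 2 at row 1, column 2; remove that cell from P, ejecting 5. So w(2) = 5. P is now [[3]].
Step i=1: Q has 1 at row 1, column 1; remove that cell from P, ejecting 3. So w(1) = 3. P is now [].

So w = 3 5 4 6 2 1 7.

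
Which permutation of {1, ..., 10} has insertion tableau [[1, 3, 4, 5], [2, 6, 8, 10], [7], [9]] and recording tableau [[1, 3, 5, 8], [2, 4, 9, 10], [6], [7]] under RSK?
2 1 9 7 8 6 3 10 4 5

Reverse RSK: for i = n, n-1, ..., 1, locate i in Q, remove the corresponding corner cell from P, and reverse-bump its entry up through P; the value ejected from row 1 is w(i).

So w = 2 1 9 7 8 6 3 10 4 5.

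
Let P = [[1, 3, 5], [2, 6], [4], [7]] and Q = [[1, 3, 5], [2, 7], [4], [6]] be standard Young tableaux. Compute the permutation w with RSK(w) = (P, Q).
Reverse the RSK construction: for i from n down to 1, find the cell of Q containing i, remove the entry at that cell from P, and reverse-bump it up through P; the value ejected from row 1 is w(i).

Step i=7: Q has 7 at row 2, column 2; remove 6 from row 2 of P and reverse-bump: 6 enters row 1 and ejects 5. So w(7) = 5. P is now [[1, 3, 6], [2], [4], [7]].
Step i=6: Q has 6 at row 4, column 1; remove 7 from row 4 of P and reverse-bump: 7 enters row 3 and ejects 4; 4 enters row 2 and ejects 2; 2 enters row 1 and ejects 1. So w(6) = 1. P is now [[2, 3, 6], [4], [7]].
Step i=5: Q has 5 at row 1, column 3; remove that cell from P, ejecting 6. So w(5) = 6. P is now [[2, 3], [4], [7]].
Step i=4: Q has 4 at row 3, column 1; remove 7 from row 3 of P and reverse-bump: 7 enters row 2 and ejects 4; 4 enters row 1 and ejects 3. So w(4) = 3. P is now [[2, 4], [7]].
Step i=3: Q has 3 at row 1, column 2; remove that cell from P, ejecting 4. So w(3) = 4. P is now [[2], [7]].
Step i=2: Q has 2 at row 2, column 1; remove 7 from row 2 of P and reverse-bump: 7 enters row 1 and ejects 2. So w(2) = 2. P is now [[7]].
Step i=1: Q has 1 at row 1, column 1; remove that cell from P, ejecting 7. So w(1) = 7. P is now [].

So w = 7 2 4 3 6 1 5.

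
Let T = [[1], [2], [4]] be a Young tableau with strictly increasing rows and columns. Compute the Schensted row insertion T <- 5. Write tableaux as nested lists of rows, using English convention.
[[1, 5], [2], [4]]

5 is larger than every entry of row 1, so it is appended to row 1. The new tableau is [[1, 5], [2], [4]].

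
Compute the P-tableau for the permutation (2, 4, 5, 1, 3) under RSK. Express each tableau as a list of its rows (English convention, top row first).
P = [[1, 3, 5], [2, 4]]

Insert 2: appended to row 1. P = [[2]].
Insert 4: appended to row 1. P = [[2, 4]].
Insert 5: appended to row 1. P = [[2, 4, 5]].
Insert 1: 1 bumps 2 from row 1; 2 starts row 2. P = [[1, 4, 5], [2]].
Insert 3: 3 bumps 4 from row 1; 4 appends to row 2. P = [[1, 3, 5], [2, 4]].

So P = [[1, 3, 5], [2, 4]].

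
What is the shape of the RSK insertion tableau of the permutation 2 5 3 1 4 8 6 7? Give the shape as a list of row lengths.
[5, 2, 1]

Row-insert each entry into an empty tableau.

After inserting 2: P = [[2]].
After inserting 5: P = [[2, 5]].
After inserting 3: P = [[2, 3], [5]].
After inserting 1: P = [[1, 3], [2], [5]].
After inserting 4: P = [[1, 3, 4], [2], [5]].
After inserting 8: P = [[1, 3, 4, 8], [2], [5]].
After inserting 6: P = [[1, 3, 4, 6], [2, 8], [5]].
After inserting 7: P = [[1, 3, 4, 6, 7], [2, 8], [5]].

The final insertion tableau P = [[1, 3, 4, 6, 7], [2, 8], [5]] has shape [5, 2, 1].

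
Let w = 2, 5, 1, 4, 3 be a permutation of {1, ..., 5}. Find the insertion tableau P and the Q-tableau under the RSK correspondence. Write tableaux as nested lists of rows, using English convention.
P = [[1, 3], [2, 4], [5]], Q = [[1, 2], [3, 4], [5]]

Insert each entry of the permutation into P by Schensted row insertion, recording in Q the position of each new cell.

Insert 2: appended to row 1. P = [[2]].
Insert 5: appended to row 1. P = [[2, 5]].
Insert 1: 1 bumps 2 from row 1; 2 starts row 2. P = [[1, 5], [2]].
Insert 4: 4 bumps 5 from row 1; 5 appends to row 2. P = [[1, 4], [2, 5]].
Insert 3: 3 bumps 4 from row 1; 4 bumps 5 from row 2; 5 starts row 3. P = [[1, 3], [2, 4], [5]].

So P = [[1, 3], [2, 4], [5]], Q = [[1, 2], [3, 4], [5]].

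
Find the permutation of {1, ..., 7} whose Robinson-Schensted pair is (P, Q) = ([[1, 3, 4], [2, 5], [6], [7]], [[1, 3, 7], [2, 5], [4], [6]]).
Reverse the RSK construction: for i from n down to 1, find the cell of Q containing i, remove the entry at that cell from P, and reverse-bump it up through P; the value ejected from row 1 is w(i).

Step i=7: Q has 7 at row 1, column 3; remove that cell from P, ejecting 4. So w(7) = 4. P is now [[1, 3], [2, 5], [6], [7]].
Step i=6: Q has 6 at row 4, column 1; remove 7 from row 4 of P and reverse-bump: 7 enters row 3 and ejects 6; 6 enters row 2 and ejects 5; 5 enters row 1 and ejects 3. So w(6) = 3. P is now [[1, 5], [2, 6], [7]].
Step i=5: Q has 5 at row 2, column 2; remove 6 from row 2 of P and reverse-bump: 6 enters row 1 and ejects 5. So w(5) = 5. P is now [[1, 6], [2], [7]].
Step i=4: Q has 4 at row 3, column 1; remove 7 from row 3 of P and reverse-bump: 7 enters row 2 and ejects 2; 2 enters row 1 and ejects 1. So w(4) = 1. P is now [[2, 6], [7]].
Step i=3: Q has 3 at row 1, column 2; remove that cell from P, ejecting 6. So w(3) = 6. P is now [[2], [7]].
Step i=2: Q has 2 at row 2, column 1; remove 7 from row 2 of P and reverse-bump: 7 enters row 1 and ejects 2. So w(2) = 2. P is now [[7]].
Step i=1: Q has 1 at row 1, column 1; remove that cell from P, ejecting 7. So w(1) = 7. P is now [].

So w = 7 2 6 1 5 3 4.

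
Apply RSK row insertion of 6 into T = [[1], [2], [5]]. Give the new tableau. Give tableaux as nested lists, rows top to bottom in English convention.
6 is larger than every entry of row 1, so it is appended to row 1. The new tableau is [[1, 6], [2], [5]].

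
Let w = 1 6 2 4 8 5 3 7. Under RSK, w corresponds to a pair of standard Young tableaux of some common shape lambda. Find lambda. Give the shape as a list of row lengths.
Row-insert each entry into an empty tableau.

After inserting 1: P = [[1]].
After inserting 6: P = [[1, 6]].
After inserting 2: P = [[1, 2], [6]].
After inserting 4: P = [[1, 2, 4], [6]].
After inserting 8: P = [[1, 2, 4, 8], [6]].
After inserting 5: P = [[1, 2, 4, 5], [6, 8]].
After inserting 3: P = [[1, 2, 3, 5], [4, 8], [6]].
After inserting 7: P = [[1, 2, 3, 5, 7], [4, 8], [6]].

The final insertion tableau P = [[1, 2, 3, 5, 7], [4, 8], [6]] has shape [5, 2, 1].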